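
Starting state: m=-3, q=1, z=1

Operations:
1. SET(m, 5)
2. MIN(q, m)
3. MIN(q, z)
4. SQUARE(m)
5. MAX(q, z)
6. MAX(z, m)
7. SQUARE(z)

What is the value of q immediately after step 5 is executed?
q = 1

Tracing q through execution:
Initial: q = 1
After step 1 (SET(m, 5)): q = 1
After step 2 (MIN(q, m)): q = 1
After step 3 (MIN(q, z)): q = 1
After step 4 (SQUARE(m)): q = 1
After step 5 (MAX(q, z)): q = 1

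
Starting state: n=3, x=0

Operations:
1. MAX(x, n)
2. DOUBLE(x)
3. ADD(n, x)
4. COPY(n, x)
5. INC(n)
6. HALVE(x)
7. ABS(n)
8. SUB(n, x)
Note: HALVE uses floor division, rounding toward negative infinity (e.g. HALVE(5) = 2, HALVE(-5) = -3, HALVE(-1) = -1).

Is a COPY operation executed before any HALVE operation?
Yes

First COPY: step 4
First HALVE: step 6
Since 4 < 6, COPY comes first.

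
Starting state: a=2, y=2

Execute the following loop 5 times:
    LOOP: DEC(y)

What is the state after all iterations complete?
a=2, y=-3

Iteration trace:
Start: a=2, y=2
After iteration 1: a=2, y=1
After iteration 2: a=2, y=0
After iteration 3: a=2, y=-1
After iteration 4: a=2, y=-2
After iteration 5: a=2, y=-3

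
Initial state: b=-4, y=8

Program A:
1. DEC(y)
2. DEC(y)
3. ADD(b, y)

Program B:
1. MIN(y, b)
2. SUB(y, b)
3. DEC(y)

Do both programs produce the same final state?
No

Program A final state: b=2, y=6
Program B final state: b=-4, y=-1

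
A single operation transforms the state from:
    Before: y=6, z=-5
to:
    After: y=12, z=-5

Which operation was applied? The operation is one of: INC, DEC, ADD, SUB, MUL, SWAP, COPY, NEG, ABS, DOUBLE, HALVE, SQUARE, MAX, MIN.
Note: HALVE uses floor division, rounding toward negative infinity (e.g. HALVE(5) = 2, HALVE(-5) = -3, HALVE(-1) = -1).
DOUBLE(y)

Analyzing the change:
Before: y=6, z=-5
After: y=12, z=-5
Variable y changed from 6 to 12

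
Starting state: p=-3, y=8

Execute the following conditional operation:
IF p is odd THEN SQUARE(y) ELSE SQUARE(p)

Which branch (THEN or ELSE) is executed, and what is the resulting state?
Branch: THEN, Final state: p=-3, y=64

Evaluating condition: p is odd
Condition is True, so THEN branch executes
After SQUARE(y): p=-3, y=64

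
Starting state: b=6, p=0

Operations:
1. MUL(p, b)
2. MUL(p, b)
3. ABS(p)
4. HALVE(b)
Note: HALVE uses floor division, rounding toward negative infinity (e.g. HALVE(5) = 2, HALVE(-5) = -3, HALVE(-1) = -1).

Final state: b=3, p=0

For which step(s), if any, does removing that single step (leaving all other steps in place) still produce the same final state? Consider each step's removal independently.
Step(s) 1, 2, 3

Testing removal of each single step:
Without step 1: final = b=3, p=0 (same)
Without step 2: final = b=3, p=0 (same)
Without step 3: final = b=3, p=0 (same)
Without step 4: final = b=6, p=0 (different)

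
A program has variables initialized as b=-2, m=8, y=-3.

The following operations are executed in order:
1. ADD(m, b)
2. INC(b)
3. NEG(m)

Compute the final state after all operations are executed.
{b: -1, m: -6, y: -3}

Step-by-step execution:
Initial: b=-2, m=8, y=-3
After step 1 (ADD(m, b)): b=-2, m=6, y=-3
After step 2 (INC(b)): b=-1, m=6, y=-3
After step 3 (NEG(m)): b=-1, m=-6, y=-3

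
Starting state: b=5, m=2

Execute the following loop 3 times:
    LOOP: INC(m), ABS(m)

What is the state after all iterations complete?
b=5, m=5

Iteration trace:
Start: b=5, m=2
After iteration 1: b=5, m=3
After iteration 2: b=5, m=4
After iteration 3: b=5, m=5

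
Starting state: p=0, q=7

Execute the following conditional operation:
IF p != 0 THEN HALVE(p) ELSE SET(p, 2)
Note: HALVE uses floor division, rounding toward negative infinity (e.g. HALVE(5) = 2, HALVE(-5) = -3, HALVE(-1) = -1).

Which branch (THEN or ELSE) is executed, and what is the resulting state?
Branch: ELSE, Final state: p=2, q=7

Evaluating condition: p != 0
p = 0
Condition is False, so ELSE branch executes
After SET(p, 2): p=2, q=7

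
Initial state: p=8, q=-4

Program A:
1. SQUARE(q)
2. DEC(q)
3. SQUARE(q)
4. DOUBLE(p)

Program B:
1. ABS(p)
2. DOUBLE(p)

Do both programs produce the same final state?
No

Program A final state: p=16, q=225
Program B final state: p=16, q=-4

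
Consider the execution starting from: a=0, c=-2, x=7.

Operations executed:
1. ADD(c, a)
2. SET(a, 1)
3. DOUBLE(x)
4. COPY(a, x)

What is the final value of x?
x = 14

Tracing execution:
Step 1: ADD(c, a) → x = 7
Step 2: SET(a, 1) → x = 7
Step 3: DOUBLE(x) → x = 14
Step 4: COPY(a, x) → x = 14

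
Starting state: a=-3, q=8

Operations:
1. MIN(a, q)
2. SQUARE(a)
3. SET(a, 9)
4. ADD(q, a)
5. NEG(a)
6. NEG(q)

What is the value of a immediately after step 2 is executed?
a = 9

Tracing a through execution:
Initial: a = -3
After step 1 (MIN(a, q)): a = -3
After step 2 (SQUARE(a)): a = 9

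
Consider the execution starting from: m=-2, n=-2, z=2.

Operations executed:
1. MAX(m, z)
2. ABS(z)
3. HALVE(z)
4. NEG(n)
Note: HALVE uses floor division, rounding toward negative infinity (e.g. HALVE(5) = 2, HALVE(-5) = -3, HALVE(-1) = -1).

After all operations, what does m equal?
m = 2

Tracing execution:
Step 1: MAX(m, z) → m = 2
Step 2: ABS(z) → m = 2
Step 3: HALVE(z) → m = 2
Step 4: NEG(n) → m = 2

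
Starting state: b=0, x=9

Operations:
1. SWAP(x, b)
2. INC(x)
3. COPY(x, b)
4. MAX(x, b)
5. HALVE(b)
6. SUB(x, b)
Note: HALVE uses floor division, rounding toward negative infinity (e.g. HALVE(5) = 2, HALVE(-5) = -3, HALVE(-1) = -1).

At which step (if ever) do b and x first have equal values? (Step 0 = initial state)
Step 3

b and x first become equal after step 3.

Comparing values at each step:
Initial: b=0, x=9
After step 1: b=9, x=0
After step 2: b=9, x=1
After step 3: b=9, x=9 ← equal!
After step 4: b=9, x=9 ← equal!
After step 5: b=4, x=9
After step 6: b=4, x=5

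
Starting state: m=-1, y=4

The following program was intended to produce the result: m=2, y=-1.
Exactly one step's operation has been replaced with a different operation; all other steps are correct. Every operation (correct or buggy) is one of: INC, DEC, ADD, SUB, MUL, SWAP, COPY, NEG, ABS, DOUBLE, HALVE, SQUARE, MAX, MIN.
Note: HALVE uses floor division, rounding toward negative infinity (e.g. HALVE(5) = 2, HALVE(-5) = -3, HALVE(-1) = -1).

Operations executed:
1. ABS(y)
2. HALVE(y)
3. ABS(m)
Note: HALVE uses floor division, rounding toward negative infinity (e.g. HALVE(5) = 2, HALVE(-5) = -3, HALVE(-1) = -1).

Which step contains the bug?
Step 3

Trace with buggy code:
Initial: m=-1, y=4
After step 1: m=-1, y=4
After step 2: m=-1, y=2
After step 3: m=1, y=2
Actual final m=1, y=2 ≠ expected m=2, y=-1.
Step 3 is the only position where a single-operation replacement can produce the expected result.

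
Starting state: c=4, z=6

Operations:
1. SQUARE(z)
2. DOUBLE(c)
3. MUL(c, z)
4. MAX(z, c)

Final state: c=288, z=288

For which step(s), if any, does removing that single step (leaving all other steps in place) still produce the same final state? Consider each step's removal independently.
None - removing any single step changes the final result

Testing removal of each single step:
Without step 1: final = c=48, z=48 (different)
Without step 2: final = c=144, z=144 (different)
Without step 3: final = c=8, z=36 (different)
Without step 4: final = c=288, z=36 (different)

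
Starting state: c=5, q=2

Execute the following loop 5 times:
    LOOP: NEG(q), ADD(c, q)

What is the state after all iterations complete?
c=3, q=-2

Iteration trace:
Start: c=5, q=2
After iteration 1: c=3, q=-2
After iteration 2: c=5, q=2
After iteration 3: c=3, q=-2
After iteration 4: c=5, q=2
After iteration 5: c=3, q=-2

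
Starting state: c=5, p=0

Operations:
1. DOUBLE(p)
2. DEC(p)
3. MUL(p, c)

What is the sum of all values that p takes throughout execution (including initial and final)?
-6

Values of p at each step:
Initial: p = 0
After step 1: p = 0
After step 2: p = -1
After step 3: p = -5
Sum = 0 + 0 + -1 + -5 = -6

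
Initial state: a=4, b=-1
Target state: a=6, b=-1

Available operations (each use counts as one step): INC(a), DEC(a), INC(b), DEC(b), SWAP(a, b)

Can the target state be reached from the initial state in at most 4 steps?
Yes

Path (2 steps): INC(a) → INC(a)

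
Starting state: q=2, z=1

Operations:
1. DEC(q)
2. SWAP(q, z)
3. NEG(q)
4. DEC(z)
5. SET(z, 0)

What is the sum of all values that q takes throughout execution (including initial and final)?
1

Values of q at each step:
Initial: q = 2
After step 1: q = 1
After step 2: q = 1
After step 3: q = -1
After step 4: q = -1
After step 5: q = -1
Sum = 2 + 1 + 1 + -1 + -1 + -1 = 1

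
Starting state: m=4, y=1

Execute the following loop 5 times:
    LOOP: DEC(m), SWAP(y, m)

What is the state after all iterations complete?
m=-1, y=1

Iteration trace:
Start: m=4, y=1
After iteration 1: m=1, y=3
After iteration 2: m=3, y=0
After iteration 3: m=0, y=2
After iteration 4: m=2, y=-1
After iteration 5: m=-1, y=1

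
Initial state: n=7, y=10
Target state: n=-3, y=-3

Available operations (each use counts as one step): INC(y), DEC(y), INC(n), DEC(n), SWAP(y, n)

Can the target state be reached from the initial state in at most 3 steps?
No

The target state cannot be reached within 3 steps.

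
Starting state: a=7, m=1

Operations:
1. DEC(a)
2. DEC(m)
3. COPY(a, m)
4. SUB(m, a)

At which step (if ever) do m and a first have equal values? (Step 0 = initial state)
Step 3

m and a first become equal after step 3.

Comparing values at each step:
Initial: m=1, a=7
After step 1: m=1, a=6
After step 2: m=0, a=6
After step 3: m=0, a=0 ← equal!
After step 4: m=0, a=0 ← equal!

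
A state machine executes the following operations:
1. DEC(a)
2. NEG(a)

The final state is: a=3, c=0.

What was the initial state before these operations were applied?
a=-2, c=0

Working backwards:
Final state: a=3, c=0
Before step 2 (NEG(a)): a=-3, c=0
Before step 1 (DEC(a)): a=-2, c=0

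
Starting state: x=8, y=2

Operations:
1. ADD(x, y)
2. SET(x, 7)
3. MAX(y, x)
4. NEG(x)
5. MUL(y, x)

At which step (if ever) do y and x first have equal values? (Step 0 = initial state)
Step 3

y and x first become equal after step 3.

Comparing values at each step:
Initial: y=2, x=8
After step 1: y=2, x=10
After step 2: y=2, x=7
After step 3: y=7, x=7 ← equal!
After step 4: y=7, x=-7
After step 5: y=-49, x=-7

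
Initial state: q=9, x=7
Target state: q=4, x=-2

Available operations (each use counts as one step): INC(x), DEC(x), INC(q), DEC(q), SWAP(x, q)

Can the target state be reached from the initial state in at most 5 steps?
No

The target state cannot be reached within 5 steps.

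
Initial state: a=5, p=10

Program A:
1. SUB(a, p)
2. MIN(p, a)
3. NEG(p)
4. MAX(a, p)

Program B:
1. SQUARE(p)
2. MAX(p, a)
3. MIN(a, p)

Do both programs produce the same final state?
No

Program A final state: a=5, p=5
Program B final state: a=5, p=100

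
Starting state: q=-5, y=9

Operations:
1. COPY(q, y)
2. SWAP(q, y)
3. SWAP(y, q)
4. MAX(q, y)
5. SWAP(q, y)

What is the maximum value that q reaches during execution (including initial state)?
9

Values of q at each step:
Initial: q = -5
After step 1: q = 9 ← maximum
After step 2: q = 9
After step 3: q = 9
After step 4: q = 9
After step 5: q = 9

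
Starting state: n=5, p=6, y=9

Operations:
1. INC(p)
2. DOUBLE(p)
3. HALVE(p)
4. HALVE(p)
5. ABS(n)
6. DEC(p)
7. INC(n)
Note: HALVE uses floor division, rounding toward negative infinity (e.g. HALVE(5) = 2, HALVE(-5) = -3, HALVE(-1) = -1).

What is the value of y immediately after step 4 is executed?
y = 9

Tracing y through execution:
Initial: y = 9
After step 1 (INC(p)): y = 9
After step 2 (DOUBLE(p)): y = 9
After step 3 (HALVE(p)): y = 9
After step 4 (HALVE(p)): y = 9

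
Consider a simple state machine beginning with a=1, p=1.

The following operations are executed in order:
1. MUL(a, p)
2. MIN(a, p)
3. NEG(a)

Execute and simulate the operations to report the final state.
{a: -1, p: 1}

Step-by-step execution:
Initial: a=1, p=1
After step 1 (MUL(a, p)): a=1, p=1
After step 2 (MIN(a, p)): a=1, p=1
After step 3 (NEG(a)): a=-1, p=1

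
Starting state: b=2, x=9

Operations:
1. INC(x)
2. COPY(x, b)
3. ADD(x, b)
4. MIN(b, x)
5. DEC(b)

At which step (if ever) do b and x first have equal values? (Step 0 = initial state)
Step 2

b and x first become equal after step 2.

Comparing values at each step:
Initial: b=2, x=9
After step 1: b=2, x=10
After step 2: b=2, x=2 ← equal!
After step 3: b=2, x=4
After step 4: b=2, x=4
After step 5: b=1, x=4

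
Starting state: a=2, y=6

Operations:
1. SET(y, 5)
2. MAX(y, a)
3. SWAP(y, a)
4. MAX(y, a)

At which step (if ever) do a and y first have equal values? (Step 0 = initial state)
Step 4

a and y first become equal after step 4.

Comparing values at each step:
Initial: a=2, y=6
After step 1: a=2, y=5
After step 2: a=2, y=5
After step 3: a=5, y=2
After step 4: a=5, y=5 ← equal!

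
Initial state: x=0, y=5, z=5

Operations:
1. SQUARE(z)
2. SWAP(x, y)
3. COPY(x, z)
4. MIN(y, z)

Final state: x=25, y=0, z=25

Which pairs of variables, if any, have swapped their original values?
None

Comparing initial and final values:
y: 5 → 0
z: 5 → 25
x: 0 → 25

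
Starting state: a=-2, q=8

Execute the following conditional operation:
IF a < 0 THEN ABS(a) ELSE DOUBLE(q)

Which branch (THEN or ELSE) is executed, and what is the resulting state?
Branch: THEN, Final state: a=2, q=8

Evaluating condition: a < 0
a = -2
Condition is True, so THEN branch executes
After ABS(a): a=2, q=8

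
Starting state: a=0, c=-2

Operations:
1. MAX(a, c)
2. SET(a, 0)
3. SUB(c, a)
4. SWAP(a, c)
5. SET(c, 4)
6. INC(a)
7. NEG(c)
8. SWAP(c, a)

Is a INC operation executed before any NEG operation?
Yes

First INC: step 6
First NEG: step 7
Since 6 < 7, INC comes first.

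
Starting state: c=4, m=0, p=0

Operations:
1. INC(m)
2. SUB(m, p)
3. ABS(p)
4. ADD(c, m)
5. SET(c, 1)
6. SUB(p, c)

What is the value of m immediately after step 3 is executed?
m = 1

Tracing m through execution:
Initial: m = 0
After step 1 (INC(m)): m = 1
After step 2 (SUB(m, p)): m = 1
After step 3 (ABS(p)): m = 1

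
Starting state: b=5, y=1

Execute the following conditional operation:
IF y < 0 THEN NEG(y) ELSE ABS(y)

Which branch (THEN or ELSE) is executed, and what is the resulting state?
Branch: ELSE, Final state: b=5, y=1

Evaluating condition: y < 0
y = 1
Condition is False, so ELSE branch executes
After ABS(y): b=5, y=1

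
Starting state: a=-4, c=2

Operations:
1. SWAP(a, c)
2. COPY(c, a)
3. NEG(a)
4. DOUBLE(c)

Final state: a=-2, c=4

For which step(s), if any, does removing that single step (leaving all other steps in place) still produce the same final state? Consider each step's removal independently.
None - removing any single step changes the final result

Testing removal of each single step:
Without step 1: final = a=4, c=-8 (different)
Without step 2: final = a=-2, c=-8 (different)
Without step 3: final = a=2, c=4 (different)
Without step 4: final = a=-2, c=2 (different)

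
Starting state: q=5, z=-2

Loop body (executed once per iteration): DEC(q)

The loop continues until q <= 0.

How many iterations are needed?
5

Tracing iterations:
Initial: q=5, z=-2
After iteration 1: q=4, z=-2
After iteration 2: q=3, z=-2
After iteration 3: q=2, z=-2
After iteration 4: q=1, z=-2
After iteration 5: q=0, z=-2
q <= 0 now holds, so the loop exits after 5 iterations.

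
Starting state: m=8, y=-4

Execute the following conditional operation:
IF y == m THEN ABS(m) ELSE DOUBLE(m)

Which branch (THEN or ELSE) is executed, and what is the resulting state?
Branch: ELSE, Final state: m=16, y=-4

Evaluating condition: y == m
y = -4, m = 8
Condition is False, so ELSE branch executes
After DOUBLE(m): m=16, y=-4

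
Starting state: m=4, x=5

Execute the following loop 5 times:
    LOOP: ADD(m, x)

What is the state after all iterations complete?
m=29, x=5

Iteration trace:
Start: m=4, x=5
After iteration 1: m=9, x=5
After iteration 2: m=14, x=5
After iteration 3: m=19, x=5
After iteration 4: m=24, x=5
After iteration 5: m=29, x=5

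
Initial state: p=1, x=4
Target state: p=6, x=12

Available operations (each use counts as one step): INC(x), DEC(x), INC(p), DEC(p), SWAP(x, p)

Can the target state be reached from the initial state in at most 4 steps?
No

The target state cannot be reached within 4 steps.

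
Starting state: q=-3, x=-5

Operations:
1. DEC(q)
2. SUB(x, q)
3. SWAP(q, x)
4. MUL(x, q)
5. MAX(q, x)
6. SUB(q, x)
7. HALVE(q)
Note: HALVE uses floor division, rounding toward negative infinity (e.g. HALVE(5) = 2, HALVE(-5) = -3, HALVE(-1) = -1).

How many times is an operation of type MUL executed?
1

Counting MUL operations:
Step 4: MUL(x, q) ← MUL
Total: 1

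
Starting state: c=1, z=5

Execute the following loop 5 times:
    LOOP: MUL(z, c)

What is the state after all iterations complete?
c=1, z=5

Iteration trace:
Start: c=1, z=5
After iteration 1: c=1, z=5
After iteration 2: c=1, z=5
After iteration 3: c=1, z=5
After iteration 4: c=1, z=5
After iteration 5: c=1, z=5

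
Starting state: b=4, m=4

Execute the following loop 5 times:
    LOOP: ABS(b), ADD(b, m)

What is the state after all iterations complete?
b=24, m=4

Iteration trace:
Start: b=4, m=4
After iteration 1: b=8, m=4
After iteration 2: b=12, m=4
After iteration 3: b=16, m=4
After iteration 4: b=20, m=4
After iteration 5: b=24, m=4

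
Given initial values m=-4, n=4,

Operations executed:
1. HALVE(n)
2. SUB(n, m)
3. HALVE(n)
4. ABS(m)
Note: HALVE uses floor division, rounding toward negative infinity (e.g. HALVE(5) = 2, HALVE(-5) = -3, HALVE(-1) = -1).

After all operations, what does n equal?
n = 3

Tracing execution:
Step 1: HALVE(n) → n = 2
Step 2: SUB(n, m) → n = 6
Step 3: HALVE(n) → n = 3
Step 4: ABS(m) → n = 3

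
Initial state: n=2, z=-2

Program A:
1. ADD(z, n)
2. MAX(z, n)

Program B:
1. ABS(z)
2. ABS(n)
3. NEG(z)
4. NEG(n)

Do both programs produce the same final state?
No

Program A final state: n=2, z=2
Program B final state: n=-2, z=-2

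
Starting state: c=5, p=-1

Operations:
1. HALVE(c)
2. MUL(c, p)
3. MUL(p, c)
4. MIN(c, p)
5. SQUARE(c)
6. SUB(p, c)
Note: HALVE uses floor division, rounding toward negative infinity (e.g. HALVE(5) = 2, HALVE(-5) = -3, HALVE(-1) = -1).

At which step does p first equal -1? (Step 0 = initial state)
Step 0

Tracing p:
Initial: p = -1 ← first occurrence
After step 1: p = -1
After step 2: p = -1
After step 3: p = 2
After step 4: p = 2
After step 5: p = 2
After step 6: p = -2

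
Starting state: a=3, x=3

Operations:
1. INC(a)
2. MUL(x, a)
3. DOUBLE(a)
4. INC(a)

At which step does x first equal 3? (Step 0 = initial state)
Step 0

Tracing x:
Initial: x = 3 ← first occurrence
After step 1: x = 3
After step 2: x = 12
After step 3: x = 12
After step 4: x = 12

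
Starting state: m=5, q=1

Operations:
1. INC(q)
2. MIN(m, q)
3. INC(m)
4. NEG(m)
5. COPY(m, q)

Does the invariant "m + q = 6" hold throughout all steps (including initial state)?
No, violated after step 1

The invariant is violated after step 1.

State at each step:
Initial: m=5, q=1
After step 1: m=5, q=2
After step 2: m=2, q=2
After step 3: m=3, q=2
After step 4: m=-3, q=2
After step 5: m=2, q=2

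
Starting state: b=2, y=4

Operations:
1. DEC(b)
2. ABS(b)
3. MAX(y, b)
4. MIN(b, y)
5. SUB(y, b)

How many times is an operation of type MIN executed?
1

Counting MIN operations:
Step 4: MIN(b, y) ← MIN
Total: 1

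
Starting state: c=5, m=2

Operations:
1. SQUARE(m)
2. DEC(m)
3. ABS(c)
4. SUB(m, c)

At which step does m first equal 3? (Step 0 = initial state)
Step 2

Tracing m:
Initial: m = 2
After step 1: m = 4
After step 2: m = 3 ← first occurrence
After step 3: m = 3
After step 4: m = -2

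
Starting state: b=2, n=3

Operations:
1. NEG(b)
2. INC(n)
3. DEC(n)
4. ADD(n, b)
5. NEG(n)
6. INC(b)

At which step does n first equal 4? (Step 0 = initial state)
Step 2

Tracing n:
Initial: n = 3
After step 1: n = 3
After step 2: n = 4 ← first occurrence
After step 3: n = 3
After step 4: n = 1
After step 5: n = -1
After step 6: n = -1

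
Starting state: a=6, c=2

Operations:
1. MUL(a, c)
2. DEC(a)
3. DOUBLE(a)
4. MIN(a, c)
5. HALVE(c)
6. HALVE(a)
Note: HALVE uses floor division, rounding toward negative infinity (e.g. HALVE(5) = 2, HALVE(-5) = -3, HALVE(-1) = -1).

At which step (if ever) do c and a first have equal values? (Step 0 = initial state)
Step 4

c and a first become equal after step 4.

Comparing values at each step:
Initial: c=2, a=6
After step 1: c=2, a=12
After step 2: c=2, a=11
After step 3: c=2, a=22
After step 4: c=2, a=2 ← equal!
After step 5: c=1, a=2
After step 6: c=1, a=1 ← equal!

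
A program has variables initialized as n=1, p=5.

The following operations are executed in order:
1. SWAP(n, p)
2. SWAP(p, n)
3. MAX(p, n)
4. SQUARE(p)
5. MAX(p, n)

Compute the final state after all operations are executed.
{n: 1, p: 25}

Step-by-step execution:
Initial: n=1, p=5
After step 1 (SWAP(n, p)): n=5, p=1
After step 2 (SWAP(p, n)): n=1, p=5
After step 3 (MAX(p, n)): n=1, p=5
After step 4 (SQUARE(p)): n=1, p=25
After step 5 (MAX(p, n)): n=1, p=25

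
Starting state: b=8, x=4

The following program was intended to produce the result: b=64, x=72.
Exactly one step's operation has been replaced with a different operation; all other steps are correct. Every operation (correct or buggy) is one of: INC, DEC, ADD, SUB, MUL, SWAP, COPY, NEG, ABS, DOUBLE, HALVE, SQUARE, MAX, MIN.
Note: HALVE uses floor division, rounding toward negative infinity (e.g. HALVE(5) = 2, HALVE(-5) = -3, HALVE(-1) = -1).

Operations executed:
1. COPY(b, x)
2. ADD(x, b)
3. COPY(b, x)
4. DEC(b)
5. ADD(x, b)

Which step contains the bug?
Step 4

Trace with buggy code:
Initial: b=8, x=4
After step 1: b=4, x=4
After step 2: b=4, x=8
After step 3: b=8, x=8
After step 4: b=7, x=8
After step 5: b=7, x=15
Actual final b=7, x=15 ≠ expected b=64, x=72.
Step 4 is the only position where a single-operation replacement can produce the expected result.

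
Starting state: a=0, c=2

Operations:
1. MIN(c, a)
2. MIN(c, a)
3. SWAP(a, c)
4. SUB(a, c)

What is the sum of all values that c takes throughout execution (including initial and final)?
2

Values of c at each step:
Initial: c = 2
After step 1: c = 0
After step 2: c = 0
After step 3: c = 0
After step 4: c = 0
Sum = 2 + 0 + 0 + 0 + 0 = 2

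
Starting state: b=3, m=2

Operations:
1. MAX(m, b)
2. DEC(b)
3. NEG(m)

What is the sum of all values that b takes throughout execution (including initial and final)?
10

Values of b at each step:
Initial: b = 3
After step 1: b = 3
After step 2: b = 2
After step 3: b = 2
Sum = 3 + 3 + 2 + 2 = 10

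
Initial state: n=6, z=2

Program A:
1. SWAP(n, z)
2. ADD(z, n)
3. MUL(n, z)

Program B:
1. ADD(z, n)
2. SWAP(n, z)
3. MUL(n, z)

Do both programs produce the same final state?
No

Program A final state: n=16, z=8
Program B final state: n=48, z=6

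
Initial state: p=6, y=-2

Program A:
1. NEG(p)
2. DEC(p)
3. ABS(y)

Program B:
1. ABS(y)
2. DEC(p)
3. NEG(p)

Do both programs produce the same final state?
No

Program A final state: p=-7, y=2
Program B final state: p=-5, y=2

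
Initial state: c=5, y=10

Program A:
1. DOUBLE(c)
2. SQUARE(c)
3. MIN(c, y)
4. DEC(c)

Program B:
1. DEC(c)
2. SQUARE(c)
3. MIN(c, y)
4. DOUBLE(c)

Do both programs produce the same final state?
No

Program A final state: c=9, y=10
Program B final state: c=20, y=10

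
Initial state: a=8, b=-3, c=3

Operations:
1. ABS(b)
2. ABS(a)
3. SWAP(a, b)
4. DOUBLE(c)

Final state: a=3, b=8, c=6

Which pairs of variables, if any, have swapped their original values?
None

Comparing initial and final values:
a: 8 → 3
b: -3 → 8
c: 3 → 6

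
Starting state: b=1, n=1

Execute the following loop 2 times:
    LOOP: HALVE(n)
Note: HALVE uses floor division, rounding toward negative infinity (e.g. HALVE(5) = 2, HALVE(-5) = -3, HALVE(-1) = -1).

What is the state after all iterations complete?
b=1, n=0

Iteration trace:
Start: b=1, n=1
After iteration 1: b=1, n=0
After iteration 2: b=1, n=0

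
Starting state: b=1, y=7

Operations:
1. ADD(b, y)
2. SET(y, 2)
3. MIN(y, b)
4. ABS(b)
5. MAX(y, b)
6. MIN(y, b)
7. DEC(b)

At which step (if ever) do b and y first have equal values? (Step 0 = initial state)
Step 5

b and y first become equal after step 5.

Comparing values at each step:
Initial: b=1, y=7
After step 1: b=8, y=7
After step 2: b=8, y=2
After step 3: b=8, y=2
After step 4: b=8, y=2
After step 5: b=8, y=8 ← equal!
After step 6: b=8, y=8 ← equal!
After step 7: b=7, y=8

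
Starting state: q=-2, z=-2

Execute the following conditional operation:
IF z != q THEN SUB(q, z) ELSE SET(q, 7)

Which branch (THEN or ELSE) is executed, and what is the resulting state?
Branch: ELSE, Final state: q=7, z=-2

Evaluating condition: z != q
z = -2, q = -2
Condition is False, so ELSE branch executes
After SET(q, 7): q=7, z=-2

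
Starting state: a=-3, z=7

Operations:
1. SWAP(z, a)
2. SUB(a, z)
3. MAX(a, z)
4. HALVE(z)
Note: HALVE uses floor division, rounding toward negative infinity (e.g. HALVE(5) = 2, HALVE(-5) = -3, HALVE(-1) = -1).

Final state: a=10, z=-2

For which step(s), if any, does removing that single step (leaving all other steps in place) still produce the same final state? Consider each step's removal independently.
Step(s) 3

Testing removal of each single step:
Without step 1: final = a=7, z=3 (different)
Without step 2: final = a=7, z=-2 (different)
Without step 3: final = a=10, z=-2 (same)
Without step 4: final = a=10, z=-3 (different)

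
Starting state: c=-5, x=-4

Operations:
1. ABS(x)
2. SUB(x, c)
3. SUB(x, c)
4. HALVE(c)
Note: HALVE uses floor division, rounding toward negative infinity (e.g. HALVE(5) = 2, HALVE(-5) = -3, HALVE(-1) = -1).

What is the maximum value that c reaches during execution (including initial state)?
-3

Values of c at each step:
Initial: c = -5
After step 1: c = -5
After step 2: c = -5
After step 3: c = -5
After step 4: c = -3 ← maximum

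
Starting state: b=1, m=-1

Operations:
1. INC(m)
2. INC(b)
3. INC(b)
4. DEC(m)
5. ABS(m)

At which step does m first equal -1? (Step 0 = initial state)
Step 0

Tracing m:
Initial: m = -1 ← first occurrence
After step 1: m = 0
After step 2: m = 0
After step 3: m = 0
After step 4: m = -1
After step 5: m = 1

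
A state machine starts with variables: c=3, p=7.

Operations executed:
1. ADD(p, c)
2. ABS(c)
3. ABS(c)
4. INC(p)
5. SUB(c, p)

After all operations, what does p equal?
p = 11

Tracing execution:
Step 1: ADD(p, c) → p = 10
Step 2: ABS(c) → p = 10
Step 3: ABS(c) → p = 10
Step 4: INC(p) → p = 11
Step 5: SUB(c, p) → p = 11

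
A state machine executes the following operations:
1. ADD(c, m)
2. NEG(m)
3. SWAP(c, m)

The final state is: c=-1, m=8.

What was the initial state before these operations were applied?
c=7, m=1

Working backwards:
Final state: c=-1, m=8
Before step 3 (SWAP(c, m)): c=8, m=-1
Before step 2 (NEG(m)): c=8, m=1
Before step 1 (ADD(c, m)): c=7, m=1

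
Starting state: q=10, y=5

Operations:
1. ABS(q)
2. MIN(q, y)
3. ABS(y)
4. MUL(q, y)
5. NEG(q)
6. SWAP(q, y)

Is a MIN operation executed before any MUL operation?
Yes

First MIN: step 2
First MUL: step 4
Since 2 < 4, MIN comes first.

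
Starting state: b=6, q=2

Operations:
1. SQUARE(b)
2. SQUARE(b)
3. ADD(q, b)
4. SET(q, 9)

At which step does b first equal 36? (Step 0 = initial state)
Step 1

Tracing b:
Initial: b = 6
After step 1: b = 36 ← first occurrence
After step 2: b = 1296
After step 3: b = 1296
After step 4: b = 1296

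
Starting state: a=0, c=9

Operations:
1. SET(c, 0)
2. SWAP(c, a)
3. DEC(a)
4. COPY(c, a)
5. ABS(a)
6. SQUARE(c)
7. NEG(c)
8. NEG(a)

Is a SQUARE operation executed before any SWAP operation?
No

First SQUARE: step 6
First SWAP: step 2
Since 6 > 2, SWAP comes first.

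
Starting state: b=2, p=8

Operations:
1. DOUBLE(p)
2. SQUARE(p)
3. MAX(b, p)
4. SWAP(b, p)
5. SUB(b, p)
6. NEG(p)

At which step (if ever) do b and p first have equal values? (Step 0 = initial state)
Step 3

b and p first become equal after step 3.

Comparing values at each step:
Initial: b=2, p=8
After step 1: b=2, p=16
After step 2: b=2, p=256
After step 3: b=256, p=256 ← equal!
After step 4: b=256, p=256 ← equal!
After step 5: b=0, p=256
After step 6: b=0, p=-256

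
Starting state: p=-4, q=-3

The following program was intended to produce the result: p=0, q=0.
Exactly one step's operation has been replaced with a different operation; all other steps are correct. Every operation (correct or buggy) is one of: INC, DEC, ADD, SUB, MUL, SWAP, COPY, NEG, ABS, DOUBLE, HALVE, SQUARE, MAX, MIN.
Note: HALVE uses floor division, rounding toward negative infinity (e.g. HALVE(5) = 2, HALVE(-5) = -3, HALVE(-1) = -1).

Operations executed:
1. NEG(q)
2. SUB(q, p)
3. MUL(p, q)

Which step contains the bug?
Step 1

Trace with buggy code:
Initial: p=-4, q=-3
After step 1: p=-4, q=3
After step 2: p=-4, q=7
After step 3: p=-28, q=7
Actual final p=-28, q=7 ≠ expected p=0, q=0.
Step 1 is the only position where a single-operation replacement can produce the expected result.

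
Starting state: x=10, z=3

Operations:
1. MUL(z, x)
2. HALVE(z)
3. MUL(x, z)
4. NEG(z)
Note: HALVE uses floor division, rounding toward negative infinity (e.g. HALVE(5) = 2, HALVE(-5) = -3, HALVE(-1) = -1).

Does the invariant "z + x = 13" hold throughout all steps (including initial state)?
No, violated after step 1

The invariant is violated after step 1.

State at each step:
Initial: x=10, z=3
After step 1: x=10, z=30
After step 2: x=10, z=15
After step 3: x=150, z=15
After step 4: x=150, z=-15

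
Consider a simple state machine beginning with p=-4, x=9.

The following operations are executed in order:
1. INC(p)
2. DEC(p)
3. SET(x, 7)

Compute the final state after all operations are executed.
{p: -4, x: 7}

Step-by-step execution:
Initial: p=-4, x=9
After step 1 (INC(p)): p=-3, x=9
After step 2 (DEC(p)): p=-4, x=9
After step 3 (SET(x, 7)): p=-4, x=7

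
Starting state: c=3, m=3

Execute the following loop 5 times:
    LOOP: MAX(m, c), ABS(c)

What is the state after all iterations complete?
c=3, m=3

Iteration trace:
Start: c=3, m=3
After iteration 1: c=3, m=3
After iteration 2: c=3, m=3
After iteration 3: c=3, m=3
After iteration 4: c=3, m=3
After iteration 5: c=3, m=3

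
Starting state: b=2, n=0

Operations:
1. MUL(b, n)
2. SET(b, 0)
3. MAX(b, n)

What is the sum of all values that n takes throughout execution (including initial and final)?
0

Values of n at each step:
Initial: n = 0
After step 1: n = 0
After step 2: n = 0
After step 3: n = 0
Sum = 0 + 0 + 0 + 0 = 0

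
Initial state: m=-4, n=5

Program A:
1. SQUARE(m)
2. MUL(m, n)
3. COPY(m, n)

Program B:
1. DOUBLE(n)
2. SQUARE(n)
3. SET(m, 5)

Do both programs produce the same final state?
No

Program A final state: m=5, n=5
Program B final state: m=5, n=100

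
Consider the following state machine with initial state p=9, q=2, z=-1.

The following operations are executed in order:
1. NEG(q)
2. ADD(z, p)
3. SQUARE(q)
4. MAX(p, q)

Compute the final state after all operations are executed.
{p: 9, q: 4, z: 8}

Step-by-step execution:
Initial: p=9, q=2, z=-1
After step 1 (NEG(q)): p=9, q=-2, z=-1
After step 2 (ADD(z, p)): p=9, q=-2, z=8
After step 3 (SQUARE(q)): p=9, q=4, z=8
After step 4 (MAX(p, q)): p=9, q=4, z=8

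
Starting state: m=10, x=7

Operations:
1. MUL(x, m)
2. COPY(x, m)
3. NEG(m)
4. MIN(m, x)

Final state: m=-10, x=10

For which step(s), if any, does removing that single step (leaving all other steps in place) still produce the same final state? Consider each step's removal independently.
Step(s) 1, 4

Testing removal of each single step:
Without step 1: final = m=-10, x=10 (same)
Without step 2: final = m=-10, x=70 (different)
Without step 3: final = m=10, x=10 (different)
Without step 4: final = m=-10, x=10 (same)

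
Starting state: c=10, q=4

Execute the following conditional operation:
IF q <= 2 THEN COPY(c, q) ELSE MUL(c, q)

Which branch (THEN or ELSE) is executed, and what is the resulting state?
Branch: ELSE, Final state: c=40, q=4

Evaluating condition: q <= 2
q = 4
Condition is False, so ELSE branch executes
After MUL(c, q): c=40, q=4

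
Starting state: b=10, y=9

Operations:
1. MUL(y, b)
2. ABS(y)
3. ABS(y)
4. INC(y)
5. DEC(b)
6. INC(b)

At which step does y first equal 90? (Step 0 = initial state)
Step 1

Tracing y:
Initial: y = 9
After step 1: y = 90 ← first occurrence
After step 2: y = 90
After step 3: y = 90
After step 4: y = 91
After step 5: y = 91
After step 6: y = 91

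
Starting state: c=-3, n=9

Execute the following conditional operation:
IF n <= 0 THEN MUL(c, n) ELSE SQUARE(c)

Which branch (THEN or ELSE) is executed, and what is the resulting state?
Branch: ELSE, Final state: c=9, n=9

Evaluating condition: n <= 0
n = 9
Condition is False, so ELSE branch executes
After SQUARE(c): c=9, n=9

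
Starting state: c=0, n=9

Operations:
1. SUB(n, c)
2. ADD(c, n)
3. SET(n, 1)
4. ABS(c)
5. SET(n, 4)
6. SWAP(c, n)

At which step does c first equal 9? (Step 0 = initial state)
Step 2

Tracing c:
Initial: c = 0
After step 1: c = 0
After step 2: c = 9 ← first occurrence
After step 3: c = 9
After step 4: c = 9
After step 5: c = 9
After step 6: c = 4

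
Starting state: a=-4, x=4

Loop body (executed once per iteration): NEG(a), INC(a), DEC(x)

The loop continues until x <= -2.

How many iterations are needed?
6

Tracing iterations:
Initial: a=-4, x=4
After iteration 1: a=5, x=3
After iteration 2: a=-4, x=2
After iteration 3: a=5, x=1
After iteration 4: a=-4, x=0
After iteration 5: a=5, x=-1
After iteration 6: a=-4, x=-2
x <= -2 now holds, so the loop exits after 6 iterations.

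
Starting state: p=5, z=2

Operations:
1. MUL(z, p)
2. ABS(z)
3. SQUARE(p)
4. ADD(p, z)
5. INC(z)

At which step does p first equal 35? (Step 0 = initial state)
Step 4

Tracing p:
Initial: p = 5
After step 1: p = 5
After step 2: p = 5
After step 3: p = 25
After step 4: p = 35 ← first occurrence
After step 5: p = 35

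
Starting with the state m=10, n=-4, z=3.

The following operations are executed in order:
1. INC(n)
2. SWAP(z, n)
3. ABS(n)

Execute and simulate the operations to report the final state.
{m: 10, n: 3, z: -3}

Step-by-step execution:
Initial: m=10, n=-4, z=3
After step 1 (INC(n)): m=10, n=-3, z=3
After step 2 (SWAP(z, n)): m=10, n=3, z=-3
After step 3 (ABS(n)): m=10, n=3, z=-3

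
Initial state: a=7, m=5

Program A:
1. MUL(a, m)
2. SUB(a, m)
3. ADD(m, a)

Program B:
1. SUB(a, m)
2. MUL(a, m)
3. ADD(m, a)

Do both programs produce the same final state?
No

Program A final state: a=30, m=35
Program B final state: a=10, m=15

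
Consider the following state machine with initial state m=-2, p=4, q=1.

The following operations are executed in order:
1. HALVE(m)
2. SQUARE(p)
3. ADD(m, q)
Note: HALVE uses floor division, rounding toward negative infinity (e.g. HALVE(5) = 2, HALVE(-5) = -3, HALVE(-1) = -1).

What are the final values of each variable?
{m: 0, p: 16, q: 1}

Step-by-step execution:
Initial: m=-2, p=4, q=1
After step 1 (HALVE(m)): m=-1, p=4, q=1
After step 2 (SQUARE(p)): m=-1, p=16, q=1
After step 3 (ADD(m, q)): m=0, p=16, q=1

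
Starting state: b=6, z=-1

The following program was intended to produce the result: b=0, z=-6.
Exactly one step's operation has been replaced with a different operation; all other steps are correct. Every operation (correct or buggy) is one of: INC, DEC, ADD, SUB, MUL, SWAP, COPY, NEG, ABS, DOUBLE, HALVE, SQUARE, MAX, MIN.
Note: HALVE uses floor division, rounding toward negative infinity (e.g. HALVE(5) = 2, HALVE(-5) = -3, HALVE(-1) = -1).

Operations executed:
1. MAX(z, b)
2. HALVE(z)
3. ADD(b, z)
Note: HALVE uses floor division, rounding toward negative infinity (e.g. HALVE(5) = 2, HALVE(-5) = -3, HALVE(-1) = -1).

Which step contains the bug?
Step 2

Trace with buggy code:
Initial: b=6, z=-1
After step 1: b=6, z=6
After step 2: b=6, z=3
After step 3: b=9, z=3
Actual final b=9, z=3 ≠ expected b=0, z=-6.
Step 2 is the only position where a single-operation replacement can produce the expected result.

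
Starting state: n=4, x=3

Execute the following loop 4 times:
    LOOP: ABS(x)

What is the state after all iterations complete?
n=4, x=3

Iteration trace:
Start: n=4, x=3
After iteration 1: n=4, x=3
After iteration 2: n=4, x=3
After iteration 3: n=4, x=3
After iteration 4: n=4, x=3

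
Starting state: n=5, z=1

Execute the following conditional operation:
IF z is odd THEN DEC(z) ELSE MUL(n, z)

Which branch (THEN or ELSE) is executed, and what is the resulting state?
Branch: THEN, Final state: n=5, z=0

Evaluating condition: z is odd
Condition is True, so THEN branch executes
After DEC(z): n=5, z=0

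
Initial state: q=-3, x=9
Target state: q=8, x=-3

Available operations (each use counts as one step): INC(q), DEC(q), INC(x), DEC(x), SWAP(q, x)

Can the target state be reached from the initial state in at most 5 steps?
Yes

Path (2 steps): DEC(x) → SWAP(q, x)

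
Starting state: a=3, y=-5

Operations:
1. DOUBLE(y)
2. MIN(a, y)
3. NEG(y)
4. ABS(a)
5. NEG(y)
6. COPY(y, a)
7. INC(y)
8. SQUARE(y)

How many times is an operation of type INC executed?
1

Counting INC operations:
Step 7: INC(y) ← INC
Total: 1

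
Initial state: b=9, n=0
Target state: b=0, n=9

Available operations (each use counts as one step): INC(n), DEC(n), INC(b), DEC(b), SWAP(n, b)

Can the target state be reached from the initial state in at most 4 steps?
Yes

Path (1 step): SWAP(n, b)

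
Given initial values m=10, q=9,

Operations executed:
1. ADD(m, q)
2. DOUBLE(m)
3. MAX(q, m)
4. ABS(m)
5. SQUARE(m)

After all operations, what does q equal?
q = 38

Tracing execution:
Step 1: ADD(m, q) → q = 9
Step 2: DOUBLE(m) → q = 9
Step 3: MAX(q, m) → q = 38
Step 4: ABS(m) → q = 38
Step 5: SQUARE(m) → q = 38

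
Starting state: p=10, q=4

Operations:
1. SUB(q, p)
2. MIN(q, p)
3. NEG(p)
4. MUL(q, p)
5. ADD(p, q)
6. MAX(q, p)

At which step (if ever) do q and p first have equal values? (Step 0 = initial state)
Never

q and p never become equal during execution.

Comparing values at each step:
Initial: q=4, p=10
After step 1: q=-6, p=10
After step 2: q=-6, p=10
After step 3: q=-6, p=-10
After step 4: q=60, p=-10
After step 5: q=60, p=50
After step 6: q=60, p=50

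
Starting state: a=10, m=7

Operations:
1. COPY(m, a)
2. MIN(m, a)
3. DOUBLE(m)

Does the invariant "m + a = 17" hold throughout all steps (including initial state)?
No, violated after step 1

The invariant is violated after step 1.

State at each step:
Initial: a=10, m=7
After step 1: a=10, m=10
After step 2: a=10, m=10
After step 3: a=10, m=20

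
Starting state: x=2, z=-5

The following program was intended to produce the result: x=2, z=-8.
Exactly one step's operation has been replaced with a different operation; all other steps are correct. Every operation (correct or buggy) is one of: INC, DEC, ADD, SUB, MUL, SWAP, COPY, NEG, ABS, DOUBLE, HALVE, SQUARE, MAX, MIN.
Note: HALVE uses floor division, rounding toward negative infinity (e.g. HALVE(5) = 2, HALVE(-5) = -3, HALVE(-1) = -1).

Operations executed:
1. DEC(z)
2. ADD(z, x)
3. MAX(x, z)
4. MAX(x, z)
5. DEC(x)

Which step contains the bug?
Step 5

Trace with buggy code:
Initial: x=2, z=-5
After step 1: x=2, z=-6
After step 2: x=2, z=-4
After step 3: x=2, z=-4
After step 4: x=2, z=-4
After step 5: x=1, z=-4
Actual final x=1, z=-4 ≠ expected x=2, z=-8.
Step 5 is the only position where a single-operation replacement can produce the expected result.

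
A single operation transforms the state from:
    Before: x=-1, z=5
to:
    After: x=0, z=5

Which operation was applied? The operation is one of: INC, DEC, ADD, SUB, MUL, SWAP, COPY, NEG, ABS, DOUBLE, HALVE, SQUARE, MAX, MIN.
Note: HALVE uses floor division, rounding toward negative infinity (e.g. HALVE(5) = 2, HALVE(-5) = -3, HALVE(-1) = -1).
INC(x)

Analyzing the change:
Before: x=-1, z=5
After: x=0, z=5
Variable x changed from -1 to 0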